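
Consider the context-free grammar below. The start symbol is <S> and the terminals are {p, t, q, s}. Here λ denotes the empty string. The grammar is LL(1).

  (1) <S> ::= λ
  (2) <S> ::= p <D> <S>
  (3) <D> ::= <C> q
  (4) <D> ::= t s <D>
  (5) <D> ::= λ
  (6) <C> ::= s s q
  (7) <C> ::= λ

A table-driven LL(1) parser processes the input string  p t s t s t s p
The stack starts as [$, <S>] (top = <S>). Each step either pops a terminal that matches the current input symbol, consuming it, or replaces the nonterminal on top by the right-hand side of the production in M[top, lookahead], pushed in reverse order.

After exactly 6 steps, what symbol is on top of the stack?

t

     Stack          Input              Action
  1  $ <S>          p t s t s t s p $  expand <S> ::= p <D> <S>
  2  $ <S> <D> p    p t s t s t s p $  match p
  3  $ <S> <D>      t s t s t s p $    expand <D> ::= t s <D>
  4  $ <S> <D> s t  t s t s t s p $    match t
  5  $ <S> <D> s    s t s t s p $      match s
  6  $ <S> <D>      t s t s p $        expand <D> ::= t s <D>
Stack after step 6: $ <S> <D> s t (top = t).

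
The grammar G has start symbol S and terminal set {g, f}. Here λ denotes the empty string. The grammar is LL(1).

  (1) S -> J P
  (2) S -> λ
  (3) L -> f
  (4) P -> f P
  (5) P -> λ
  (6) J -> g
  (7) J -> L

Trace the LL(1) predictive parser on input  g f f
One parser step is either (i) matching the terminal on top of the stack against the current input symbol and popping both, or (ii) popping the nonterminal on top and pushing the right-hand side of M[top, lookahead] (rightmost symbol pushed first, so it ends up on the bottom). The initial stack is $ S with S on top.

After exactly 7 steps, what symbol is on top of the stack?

step 1: stack=$ S  input=g f f $  — expand S -> J P
step 2: stack=$ P J  input=g f f $  — expand J -> g
step 3: stack=$ P g  input=g f f $  — match g
step 4: stack=$ P  input=f f $  — expand P -> f P
step 5: stack=$ P f  input=f f $  — match f
step 6: stack=$ P  input=f $  — expand P -> f P
step 7: stack=$ P f  input=f $  — match f
Stack after step 7: $ P (top = P).

P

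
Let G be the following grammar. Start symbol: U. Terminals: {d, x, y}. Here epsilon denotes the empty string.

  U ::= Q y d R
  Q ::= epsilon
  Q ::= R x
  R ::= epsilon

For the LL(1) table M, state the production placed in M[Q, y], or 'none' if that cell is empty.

FIRST(R): from R::=epsilon we get {epsilon}. So FIRST(R) = {epsilon}.
FIRST(Q): from Q::=epsilon we get {epsilon}; from Q::=R x we get {x}. So FIRST(Q) = {epsilon, x}.
FIRST(U): from U::=Q y d R we get {x, y}. So FIRST(U) = {x, y}.
FOLLOW(U) includes $ since U is the start symbol.
FOLLOW(Q): in U::=Q y d R, Q is followed by y d R with FIRST {y}. Thus FOLLOW(Q) = {y}.
For Q ::= epsilon: FIRST(epsilon) = {epsilon}, so it goes in M[Q, t] for t ∈ {}; since epsilon ∈ FIRST, also for every t ∈ FOLLOW(Q) = {y}.
For Q ::= R x: FIRST(R x) = {x}, so it goes in M[Q, t] for t ∈ {x}.

Q ::= epsilon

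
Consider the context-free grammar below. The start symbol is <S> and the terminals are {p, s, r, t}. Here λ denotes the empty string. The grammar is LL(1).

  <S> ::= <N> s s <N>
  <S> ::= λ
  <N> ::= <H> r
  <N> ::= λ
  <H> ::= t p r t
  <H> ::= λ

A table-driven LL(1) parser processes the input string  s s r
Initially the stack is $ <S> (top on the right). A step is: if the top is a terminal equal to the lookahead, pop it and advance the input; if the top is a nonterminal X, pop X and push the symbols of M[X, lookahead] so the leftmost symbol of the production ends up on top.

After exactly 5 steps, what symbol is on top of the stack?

<H>

     Stack          Input    Action
  1  $ <S>          s s r $  expand <S> ::= <N> s s <N>
  2  $ <N> s s <N>  s s r $  expand <N> ::= λ
  3  $ <N> s s      s s r $  match s
  4  $ <N> s        s r $    match s
  5  $ <N>          r $      expand <N> ::= <H> r
Stack after step 5: $ r <H> (top = <H>).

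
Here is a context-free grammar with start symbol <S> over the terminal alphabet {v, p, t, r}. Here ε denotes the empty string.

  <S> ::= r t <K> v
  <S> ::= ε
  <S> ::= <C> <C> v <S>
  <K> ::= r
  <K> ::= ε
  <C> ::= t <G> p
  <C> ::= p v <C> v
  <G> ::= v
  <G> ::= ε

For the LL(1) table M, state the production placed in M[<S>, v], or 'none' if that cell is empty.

none

FIRST(<K>) = {ε, r}
FIRST(<C>) = {p, t}
FIRST(<G>) = {ε, v}
FIRST(<S>) = {ε, p, r, t}  (via <C> <C> v <S>)
FOLLOW(<S>) includes $ since <S> is the start symbol.
FOLLOW(<S>): in <S>::=<C> <C> v <S>, the suffix after <S> is empty (adds nothing new). Thus FOLLOW(<S>) = {$}.
For <S> ::= r t <K> v: FIRST(r t <K> v) = {r}, so it goes in M[<S>, t] for t ∈ {r}.
For <S> ::= ε: FIRST(ε) = {ε}, so it goes in M[<S>, t] for t ∈ {}; since ε ∈ FIRST, also for every t ∈ FOLLOW(<S>) = {$}.
For <S> ::= <C> <C> v <S>: FIRST(<C> <C> v <S>) = {p, t}, so it goes in M[<S>, t] for t ∈ {p, t}.
None of these place a production in M[<S>, v].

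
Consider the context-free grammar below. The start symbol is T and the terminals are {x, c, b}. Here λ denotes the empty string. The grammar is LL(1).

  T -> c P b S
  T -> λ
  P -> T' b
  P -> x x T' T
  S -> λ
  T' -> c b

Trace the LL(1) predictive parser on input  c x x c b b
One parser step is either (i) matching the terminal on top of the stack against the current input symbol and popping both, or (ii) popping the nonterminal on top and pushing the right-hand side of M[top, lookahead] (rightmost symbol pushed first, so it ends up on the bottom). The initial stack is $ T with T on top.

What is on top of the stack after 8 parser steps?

T

     Stack           Input          Action
  1  $ T             c x x c b b $  expand T -> c P b S
  2  $ S b P c       c x x c b b $  match c
  3  $ S b P         x x c b b $    expand P -> x x T' T
  4  $ S b T T' x x  x x c b b $    match x
  5  $ S b T T' x    x c b b $      match x
  6  $ S b T T'      c b b $        expand T' -> c b
  7  $ S b T b c     c b b $        match c
  8  $ S b T b       b b $          match b
Stack after step 8: $ S b T (top = T).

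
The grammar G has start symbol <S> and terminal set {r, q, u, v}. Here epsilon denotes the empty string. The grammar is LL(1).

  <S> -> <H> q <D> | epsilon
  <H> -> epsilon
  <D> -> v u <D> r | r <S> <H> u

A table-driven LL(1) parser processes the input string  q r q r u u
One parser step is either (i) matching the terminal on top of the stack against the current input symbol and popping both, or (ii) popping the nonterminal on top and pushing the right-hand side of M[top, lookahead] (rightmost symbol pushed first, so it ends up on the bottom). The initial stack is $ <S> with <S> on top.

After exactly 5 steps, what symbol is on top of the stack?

     Stack          Input          Action
  1  $ <S>          q r q r u u $  expand <S> -> <H> q <D>
  2  $ <D> q <H>    q r q r u u $  expand <H> -> epsilon
  3  $ <D> q        q r q r u u $  match q
  4  $ <D>          r q r u u $    expand <D> -> r <S> <H> u
  5  $ u <H> <S> r  r q r u u $    match r
Stack after step 5: $ u <H> <S> (top = <S>).

<S>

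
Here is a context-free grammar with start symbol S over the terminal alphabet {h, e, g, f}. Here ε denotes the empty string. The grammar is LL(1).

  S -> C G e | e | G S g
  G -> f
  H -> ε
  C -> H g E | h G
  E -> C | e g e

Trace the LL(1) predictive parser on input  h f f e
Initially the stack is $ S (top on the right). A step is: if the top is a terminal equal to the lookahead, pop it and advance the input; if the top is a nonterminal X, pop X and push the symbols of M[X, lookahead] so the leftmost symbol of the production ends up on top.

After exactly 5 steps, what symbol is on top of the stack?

G

step 1: stack=$ S  input=h f f e $  — expand S -> C G e
step 2: stack=$ e G C  input=h f f e $  — expand C -> h G
step 3: stack=$ e G G h  input=h f f e $  — match h
step 4: stack=$ e G G  input=f f e $  — expand G -> f
step 5: stack=$ e G f  input=f f e $  — match f
Stack after step 5: $ e G (top = G).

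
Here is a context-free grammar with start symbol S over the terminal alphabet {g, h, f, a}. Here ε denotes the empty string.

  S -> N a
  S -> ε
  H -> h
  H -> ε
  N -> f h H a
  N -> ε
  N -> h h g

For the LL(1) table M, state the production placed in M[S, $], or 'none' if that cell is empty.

FIRST(H) = {ε, h}
FIRST(N) = {ε, f, h}
FIRST(S) = {ε, a, f, h}  (via N a)
FOLLOW(S) includes $ since S is the start symbol.
FOLLOW(S): S appears on no right-hand side. Thus FOLLOW(S) = {$}.
For S -> N a: FIRST(N a) = {a, f, h}, so it goes in M[S, t] for t ∈ {a, f, h}.
For S -> ε: FIRST(ε) = {ε}, so it goes in M[S, t] for t ∈ {}; since ε ∈ FIRST, also for every t ∈ FOLLOW(S) = {$}.

S -> ε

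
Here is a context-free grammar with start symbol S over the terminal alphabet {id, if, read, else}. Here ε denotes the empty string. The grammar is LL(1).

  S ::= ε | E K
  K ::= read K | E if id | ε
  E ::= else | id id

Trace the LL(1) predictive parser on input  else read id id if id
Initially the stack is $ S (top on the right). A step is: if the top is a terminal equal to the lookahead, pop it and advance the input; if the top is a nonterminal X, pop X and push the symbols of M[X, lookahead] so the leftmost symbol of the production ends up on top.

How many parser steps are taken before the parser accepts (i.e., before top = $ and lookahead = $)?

      Stack          Input                    Action
   1  $ S            else read id id if id $  expand S ::= E K
   2  $ K E          else read id id if id $  expand E ::= else
   3  $ K else       else read id id if id $  match else
   4  $ K            read id id if id $       expand K ::= read K
   5  $ K read       read id id if id $       match read
   6  $ K            id id if id $            expand K ::= E if id
   7  $ id if E      id id if id $            expand E ::= id id
   8  $ id if id id  id id if id $            match id
   9  $ id if id     id if id $               match id
  10  $ id if        if id $                  match if
  11  $ id           id $                     match id
Accept reached after 11 steps.

11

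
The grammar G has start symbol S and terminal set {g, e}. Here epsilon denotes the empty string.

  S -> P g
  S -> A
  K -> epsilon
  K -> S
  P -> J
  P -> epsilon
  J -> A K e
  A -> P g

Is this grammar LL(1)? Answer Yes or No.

FIRST(S) = {g}
FIRST(K) = {epsilon, g}
FIRST(P) = {epsilon, g}
FIRST(J) = {g}
FIRST(A) = {g}
FOLLOW(S) = {$, e}
FOLLOW(K) = {e}
FOLLOW(P) = {g}
FOLLOW(J) = {g}
FOLLOW(A) = {$, e, g}
Cell M[P, g] receives both P -> J and P -> epsilon — the grammar is not LL(1).

No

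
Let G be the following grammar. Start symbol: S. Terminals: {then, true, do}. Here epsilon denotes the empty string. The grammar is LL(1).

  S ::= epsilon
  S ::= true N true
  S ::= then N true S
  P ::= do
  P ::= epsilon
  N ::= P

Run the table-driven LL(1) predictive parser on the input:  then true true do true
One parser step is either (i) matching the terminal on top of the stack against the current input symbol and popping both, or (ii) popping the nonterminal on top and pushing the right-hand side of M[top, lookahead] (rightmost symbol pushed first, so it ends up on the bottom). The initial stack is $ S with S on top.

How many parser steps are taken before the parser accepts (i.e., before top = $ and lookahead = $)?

step 1: stack=$ S  input=then true true do true $  — expand S ::= then N true S
step 2: stack=$ S true N then  input=then true true do true $  — match then
step 3: stack=$ S true N  input=true true do true $  — expand N ::= P
step 4: stack=$ S true P  input=true true do true $  — expand P ::= epsilon
step 5: stack=$ S true  input=true true do true $  — match true
step 6: stack=$ S  input=true do true $  — expand S ::= true N true
step 7: stack=$ true N true  input=true do true $  — match true
step 8: stack=$ true N  input=do true $  — expand N ::= P
step 9: stack=$ true P  input=do true $  — expand P ::= do
step 10: stack=$ true do  input=do true $  — match do
step 11: stack=$ true  input=true $  — match true
Accept reached after 11 steps.

11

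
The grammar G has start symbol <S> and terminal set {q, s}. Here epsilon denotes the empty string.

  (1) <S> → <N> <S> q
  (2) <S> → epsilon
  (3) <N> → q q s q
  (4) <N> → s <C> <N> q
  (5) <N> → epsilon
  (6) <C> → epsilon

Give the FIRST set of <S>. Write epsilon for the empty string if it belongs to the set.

{epsilon, q, s}

FIRST(<N>) = {epsilon, q, s}
FIRST(<C>) = {epsilon}
FIRST(<S>) = {epsilon, q, s}  (via <N> <S> q)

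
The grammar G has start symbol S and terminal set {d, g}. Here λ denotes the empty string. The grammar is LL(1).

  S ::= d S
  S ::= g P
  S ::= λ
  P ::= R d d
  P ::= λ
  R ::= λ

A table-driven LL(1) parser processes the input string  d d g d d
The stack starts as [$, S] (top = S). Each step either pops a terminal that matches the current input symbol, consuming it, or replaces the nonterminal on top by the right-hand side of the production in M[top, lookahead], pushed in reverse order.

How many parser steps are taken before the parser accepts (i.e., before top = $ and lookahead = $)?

      Stack    Input        Action
   1  $ S      d d g d d $  expand S ::= d S
   2  $ S d    d d g d d $  match d
   3  $ S      d g d d $    expand S ::= d S
   4  $ S d    d g d d $    match d
   5  $ S      g d d $      expand S ::= g P
   6  $ P g    g d d $      match g
   7  $ P      d d $        expand P ::= R d d
   8  $ d d R  d d $        expand R ::= λ
   9  $ d d    d d $        match d
  10  $ d      d $          match d
Accept reached after 10 steps.

10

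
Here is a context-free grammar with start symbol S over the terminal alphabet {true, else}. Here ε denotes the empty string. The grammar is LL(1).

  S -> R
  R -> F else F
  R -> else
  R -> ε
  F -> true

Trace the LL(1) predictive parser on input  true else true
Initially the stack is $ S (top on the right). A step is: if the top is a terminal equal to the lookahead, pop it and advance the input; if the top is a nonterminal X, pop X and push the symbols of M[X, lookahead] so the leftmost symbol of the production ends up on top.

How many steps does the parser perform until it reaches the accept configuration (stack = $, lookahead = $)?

7

     Stack          Input             Action
  1  $ S            true else true $  expand S -> R
  2  $ R            true else true $  expand R -> F else F
  3  $ F else F     true else true $  expand F -> true
  4  $ F else true  true else true $  match true
  5  $ F else       else true $       match else
  6  $ F            true $            expand F -> true
  7  $ true         true $            match true
Accept reached after 7 steps.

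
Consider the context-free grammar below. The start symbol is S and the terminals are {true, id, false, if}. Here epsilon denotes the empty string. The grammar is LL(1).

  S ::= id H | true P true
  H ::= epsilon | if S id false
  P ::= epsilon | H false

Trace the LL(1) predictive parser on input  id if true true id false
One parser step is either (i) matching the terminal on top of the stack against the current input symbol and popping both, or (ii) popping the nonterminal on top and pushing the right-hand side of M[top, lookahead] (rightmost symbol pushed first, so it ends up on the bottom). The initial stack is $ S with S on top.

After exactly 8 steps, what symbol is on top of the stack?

step 1: stack=$ S  input=id if true true id false $  — expand S ::= id H
step 2: stack=$ H id  input=id if true true id false $  — match id
step 3: stack=$ H  input=if true true id false $  — expand H ::= if S id false
step 4: stack=$ false id S if  input=if true true id false $  — match if
step 5: stack=$ false id S  input=true true id false $  — expand S ::= true P true
step 6: stack=$ false id true P true  input=true true id false $  — match true
step 7: stack=$ false id true P  input=true id false $  — expand P ::= epsilon
step 8: stack=$ false id true  input=true id false $  — match true
Stack after step 8: $ false id (top = id).

id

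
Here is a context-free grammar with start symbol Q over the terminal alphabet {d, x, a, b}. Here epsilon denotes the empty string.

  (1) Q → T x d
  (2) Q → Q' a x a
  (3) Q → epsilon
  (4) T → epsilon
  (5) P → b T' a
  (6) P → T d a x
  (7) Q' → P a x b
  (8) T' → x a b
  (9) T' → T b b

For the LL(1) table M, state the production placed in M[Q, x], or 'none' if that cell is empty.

Q → T x d

FIRST(T): from T→epsilon we get {epsilon}. So FIRST(T) = {epsilon}.
FIRST(P): from P→b T' a we get {b}; from P→T d a x we get {d}. So FIRST(P) = {b, d}.
FIRST(T'): from T'→x a b we get {x}; from T'→T b b we get {b}. So FIRST(T') = {b, x}.
FIRST(Q'): from Q'→P a x b we get {b, d}. So FIRST(Q') = {b, d}.
FIRST(Q): from Q→T x d we get {x}; from Q→Q' a x a we get {b, d}; from Q→epsilon we get {epsilon}. So FIRST(Q) = {epsilon, b, d, x}.
FOLLOW(Q) includes $ since Q is the start symbol.
FOLLOW(Q): Q appears on no right-hand side. Thus FOLLOW(Q) = {$}.
For Q → T x d: FIRST(T x d) = {x}, so it goes in M[Q, t] for t ∈ {x}.
For Q → Q' a x a: FIRST(Q' a x a) = {b, d}, so it goes in M[Q, t] for t ∈ {b, d}.
For Q → epsilon: FIRST(epsilon) = {epsilon}, so it goes in M[Q, t] for t ∈ {}; since epsilon ∈ FIRST, also for every t ∈ FOLLOW(Q) = {$}.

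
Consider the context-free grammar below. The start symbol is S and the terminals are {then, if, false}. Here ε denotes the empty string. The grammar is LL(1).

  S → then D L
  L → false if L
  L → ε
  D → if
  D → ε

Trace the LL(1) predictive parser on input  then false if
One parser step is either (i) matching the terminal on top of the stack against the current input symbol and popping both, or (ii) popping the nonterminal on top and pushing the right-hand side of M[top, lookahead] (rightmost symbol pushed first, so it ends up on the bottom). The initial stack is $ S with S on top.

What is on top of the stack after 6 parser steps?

step 1: stack=$ S  input=then false if $  — expand S → then D L
step 2: stack=$ L D then  input=then false if $  — match then
step 3: stack=$ L D  input=false if $  — expand D → ε
step 4: stack=$ L  input=false if $  — expand L → false if L
step 5: stack=$ L if false  input=false if $  — match false
step 6: stack=$ L if  input=if $  — match if
Stack after step 6: $ L (top = L).

L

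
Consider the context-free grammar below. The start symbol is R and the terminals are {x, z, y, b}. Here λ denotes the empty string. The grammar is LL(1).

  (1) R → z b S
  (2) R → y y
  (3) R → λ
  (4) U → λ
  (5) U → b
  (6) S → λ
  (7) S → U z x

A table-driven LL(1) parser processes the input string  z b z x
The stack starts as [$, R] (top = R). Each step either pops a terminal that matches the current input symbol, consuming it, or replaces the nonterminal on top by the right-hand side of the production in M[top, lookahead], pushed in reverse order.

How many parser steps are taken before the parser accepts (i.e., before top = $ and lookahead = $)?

     Stack    Input      Action
  1  $ R      z b z x $  expand R → z b S
  2  $ S b z  z b z x $  match z
  3  $ S b    b z x $    match b
  4  $ S      z x $      expand S → U z x
  5  $ x z U  z x $      expand U → λ
  6  $ x z    z x $      match z
  7  $ x      x $        match x
Accept reached after 7 steps.

7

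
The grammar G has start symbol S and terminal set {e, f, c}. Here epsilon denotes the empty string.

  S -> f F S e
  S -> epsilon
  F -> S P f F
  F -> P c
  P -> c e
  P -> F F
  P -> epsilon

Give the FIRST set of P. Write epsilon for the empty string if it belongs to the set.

FIRST(S): from S->f F S e we get {f}; from S->epsilon we get {epsilon}. So FIRST(S) = {epsilon, f}.
FIRST(F): from F->S P f F we get {c, f}; from F->P c we get {c, f}. So FIRST(F) = {c, f}.
FIRST(P): from P->c e we get {c}; from P->F F we get {c, f}; from P->epsilon we get {epsilon}. So FIRST(P) = {epsilon, c, f}.

{epsilon, c, f}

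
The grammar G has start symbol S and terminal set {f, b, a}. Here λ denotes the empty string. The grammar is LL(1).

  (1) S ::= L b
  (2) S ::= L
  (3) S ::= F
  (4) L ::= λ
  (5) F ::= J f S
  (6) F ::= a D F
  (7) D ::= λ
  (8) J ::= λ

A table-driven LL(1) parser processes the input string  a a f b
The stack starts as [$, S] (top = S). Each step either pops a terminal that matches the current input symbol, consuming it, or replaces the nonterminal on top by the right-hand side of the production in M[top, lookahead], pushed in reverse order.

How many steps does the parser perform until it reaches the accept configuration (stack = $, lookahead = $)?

13

      Stack    Input      Action
   1  $ S      a a f b $  expand S ::= F
   2  $ F      a a f b $  expand F ::= a D F
   3  $ F D a  a a f b $  match a
   4  $ F D    a f b $    expand D ::= λ
   5  $ F      a f b $    expand F ::= a D F
   6  $ F D a  a f b $    match a
   7  $ F D    f b $      expand D ::= λ
   8  $ F      f b $      expand F ::= J f S
   9  $ S f J  f b $      expand J ::= λ
  10  $ S f    f b $      match f
  11  $ S      b $        expand S ::= L b
  12  $ b L    b $        expand L ::= λ
  13  $ b      b $        match b
Accept reached after 13 steps.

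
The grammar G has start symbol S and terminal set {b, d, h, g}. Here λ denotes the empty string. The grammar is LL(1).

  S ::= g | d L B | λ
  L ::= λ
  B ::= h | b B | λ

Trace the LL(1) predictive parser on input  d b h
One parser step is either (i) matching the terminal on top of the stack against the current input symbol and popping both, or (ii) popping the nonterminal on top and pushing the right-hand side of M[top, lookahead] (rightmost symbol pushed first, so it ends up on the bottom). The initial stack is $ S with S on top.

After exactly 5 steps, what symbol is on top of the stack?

     Stack    Input    Action
  1  $ S      d b h $  expand S ::= d L B
  2  $ B L d  d b h $  match d
  3  $ B L    b h $    expand L ::= λ
  4  $ B      b h $    expand B ::= b B
  5  $ B b    b h $    match b
Stack after step 5: $ B (top = B).

B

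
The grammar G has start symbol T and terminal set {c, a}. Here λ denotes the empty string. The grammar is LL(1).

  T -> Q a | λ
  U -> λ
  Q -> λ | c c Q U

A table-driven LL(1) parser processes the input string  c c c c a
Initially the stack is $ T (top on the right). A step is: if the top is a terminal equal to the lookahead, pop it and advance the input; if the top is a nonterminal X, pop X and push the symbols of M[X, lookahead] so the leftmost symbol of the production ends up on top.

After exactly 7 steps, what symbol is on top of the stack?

Q

step 1: stack=$ T  input=c c c c a $  — expand T -> Q a
step 2: stack=$ a Q  input=c c c c a $  — expand Q -> c c Q U
step 3: stack=$ a U Q c c  input=c c c c a $  — match c
step 4: stack=$ a U Q c  input=c c c a $  — match c
step 5: stack=$ a U Q  input=c c a $  — expand Q -> c c Q U
step 6: stack=$ a U U Q c c  input=c c a $  — match c
step 7: stack=$ a U U Q c  input=c a $  — match c
Stack after step 7: $ a U U Q (top = Q).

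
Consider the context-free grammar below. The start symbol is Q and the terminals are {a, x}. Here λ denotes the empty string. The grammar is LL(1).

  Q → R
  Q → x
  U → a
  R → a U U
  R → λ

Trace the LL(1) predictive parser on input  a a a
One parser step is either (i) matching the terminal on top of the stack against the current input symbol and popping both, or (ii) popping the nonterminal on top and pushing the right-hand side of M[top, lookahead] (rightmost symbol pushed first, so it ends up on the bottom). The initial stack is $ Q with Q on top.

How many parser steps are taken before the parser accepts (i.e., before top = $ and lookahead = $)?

7

step 1: stack=$ Q  input=a a a $  — expand Q → R
step 2: stack=$ R  input=a a a $  — expand R → a U U
step 3: stack=$ U U a  input=a a a $  — match a
step 4: stack=$ U U  input=a a $  — expand U → a
step 5: stack=$ U a  input=a a $  — match a
step 6: stack=$ U  input=a $  — expand U → a
step 7: stack=$ a  input=a $  — match a
Accept reached after 7 steps.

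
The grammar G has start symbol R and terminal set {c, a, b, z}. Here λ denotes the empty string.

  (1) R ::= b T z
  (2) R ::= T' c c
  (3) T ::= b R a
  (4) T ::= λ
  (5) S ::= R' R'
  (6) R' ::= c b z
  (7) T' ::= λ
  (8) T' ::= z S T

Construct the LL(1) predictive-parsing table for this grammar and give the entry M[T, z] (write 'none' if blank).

T ::= λ

FIRST(T): from T::=b R a we get {b}; from T::=λ we get {λ}. So FIRST(T) = {λ, b}.
FIRST(R'): from R'::=c b z we get {c}. So FIRST(R') = {c}.
FIRST(T'): from T'::=λ we get {λ}; from T'::=z S T we get {z}. So FIRST(T') = {λ, z}.
FIRST(R): from R::=b T z we get {b}; from R::=T' c c we get {c, z}. So FIRST(R) = {b, c, z}.
FIRST(S): from S::=R' R' we get {c}. So FIRST(S) = {c}.
FOLLOW(R) includes $ since R is the start symbol.
FOLLOW(T'): in R::=T' c c, T' is followed by c c with FIRST {c}. Thus FOLLOW(T') = {c}.
FOLLOW(T): in R::=b T z, T is followed by z with FIRST {z}; in T'::=z S T, the suffix after T is empty, so FOLLOW(T) ⊇ FOLLOW(T') = {c}. Thus FOLLOW(T) = {c, z}.
For T ::= b R a: FIRST(b R a) = {b}, so it goes in M[T, t] for t ∈ {b}.
For T ::= λ: FIRST(λ) = {λ}, so it goes in M[T, t] for t ∈ {}; since λ ∈ FIRST, also for every t ∈ FOLLOW(T) = {c, z}.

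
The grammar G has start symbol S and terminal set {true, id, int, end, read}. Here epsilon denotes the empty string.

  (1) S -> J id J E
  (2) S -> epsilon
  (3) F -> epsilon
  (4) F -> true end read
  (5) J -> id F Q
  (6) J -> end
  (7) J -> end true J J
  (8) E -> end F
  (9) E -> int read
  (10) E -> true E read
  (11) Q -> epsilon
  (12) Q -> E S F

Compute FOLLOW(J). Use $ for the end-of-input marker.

{end, id, int, true}

FIRST(F): from F->epsilon we get {epsilon}; from F->true end read we get {true}. So FIRST(F) = {epsilon, true}.
FIRST(J): from J->id F Q we get {id}; from J->end we get {end}; from J->end true J J we get {end}. So FIRST(J) = {end, id}.
FIRST(E): from E->end F we get {end}; from E->int read we get {int}; from E->true E read we get {true}. So FIRST(E) = {end, int, true}.
FIRST(S): from S->J id J E we get {end, id}; from S->epsilon we get {epsilon}. So FIRST(S) = {epsilon, end, id}.
FIRST(Q): from Q->epsilon we get {epsilon}; from Q->E S F we get {end, int, true}. So FIRST(Q) = {epsilon, end, int, true}.
FOLLOW(S) includes $ since S is the start symbol.
FOLLOW(J): in S->J id J E (occurrence 1), J is followed by id J E with FIRST {id}; in S->J id J E (occurrence 2), J is followed by E with FIRST {end, int, true}; in J->end true J J (occurrence 1), J is followed by J with FIRST {end, id}; in J->end true J J (occurrence 2), the suffix after J is empty (adds nothing new). Thus FOLLOW(J) = {end, id, int, true}.
FOLLOW(Q): in J->id F Q, the suffix after Q is empty, so FOLLOW(Q) ⊇ FOLLOW(J) = {end, id, int, true}. Thus FOLLOW(Q) = {end, id, int, true}.
FOLLOW(S): in Q->E S F, S is followed by F with FIRST {epsilon, true}; in Q->E S F, the suffix after S is nullable, so FOLLOW(S) ⊇ FOLLOW(Q) = {end, id, int, true}. Thus FOLLOW(S) = {$, end, id, int, true}.
FOLLOW(E): in S->J id J E, the suffix after E is empty, so FOLLOW(E) ⊇ FOLLOW(S) = {$, end, id, int, true}; in E->true E read, E is followed by read with FIRST {read}; in Q->E S F, E is followed by S F with FIRST {epsilon, end, id, true}; in Q->E S F, the suffix after E is nullable, so FOLLOW(E) ⊇ FOLLOW(Q) = {end, id, int, true}. Thus FOLLOW(E) = {$, end, id, int, read, true}.
FOLLOW(F): in J->id F Q, F is followed by Q with FIRST {epsilon, end, int, true}; in J->id F Q, the suffix after F is nullable, so FOLLOW(F) ⊇ FOLLOW(J) = {end, id, int, true}; in E->end F, the suffix after F is empty, so FOLLOW(F) ⊇ FOLLOW(E) = {$, end, id, int, read, true}; in Q->E S F, the suffix after F is empty, so FOLLOW(F) ⊇ FOLLOW(Q) = {end, id, int, true}. Thus FOLLOW(F) = {$, end, id, int, read, true}.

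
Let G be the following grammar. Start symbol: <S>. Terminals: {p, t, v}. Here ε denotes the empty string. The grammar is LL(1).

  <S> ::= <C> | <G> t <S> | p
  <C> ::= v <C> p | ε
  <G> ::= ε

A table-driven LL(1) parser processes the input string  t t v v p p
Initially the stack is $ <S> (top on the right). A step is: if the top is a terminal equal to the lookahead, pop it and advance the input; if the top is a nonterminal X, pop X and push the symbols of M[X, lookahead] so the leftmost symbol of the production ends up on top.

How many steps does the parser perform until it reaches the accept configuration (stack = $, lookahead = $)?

14

      Stack        Input          Action
   1  $ <S>        t t v v p p $  expand <S> ::= <G> t <S>
   2  $ <S> t <G>  t t v v p p $  expand <G> ::= ε
   3  $ <S> t      t t v v p p $  match t
   4  $ <S>        t v v p p $    expand <S> ::= <G> t <S>
   5  $ <S> t <G>  t v v p p $    expand <G> ::= ε
   6  $ <S> t      t v v p p $    match t
   7  $ <S>        v v p p $      expand <S> ::= <C>
   8  $ <C>        v v p p $      expand <C> ::= v <C> p
   9  $ p <C> v    v v p p $      match v
  10  $ p <C>      v p p $        expand <C> ::= v <C> p
  11  $ p p <C> v  v p p $        match v
  12  $ p p <C>    p p $          expand <C> ::= ε
  13  $ p p        p p $          match p
  14  $ p          p $            match p
Accept reached after 14 steps.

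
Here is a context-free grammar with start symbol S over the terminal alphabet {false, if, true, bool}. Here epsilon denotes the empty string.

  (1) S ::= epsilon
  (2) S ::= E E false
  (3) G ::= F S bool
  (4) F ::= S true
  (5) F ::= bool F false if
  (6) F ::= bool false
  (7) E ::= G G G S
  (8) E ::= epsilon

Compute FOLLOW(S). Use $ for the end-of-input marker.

{$, bool, false, true}

FIRST(S): from S::=epsilon we get {epsilon}; from S::=E E false we get {bool, false, true}. So FIRST(S) = {epsilon, bool, false, true}.
FIRST(F): from F::=S true we get {bool, false, true}; from F::=bool F false if we get {bool}; from F::=bool false we get {bool}. So FIRST(F) = {bool, false, true}.
FIRST(G): from G::=F S bool we get {bool, false, true}. So FIRST(G) = {bool, false, true}.
FIRST(E): from E::=G G G S we get {bool, false, true}; from E::=epsilon we get {epsilon}. So FIRST(E) = {epsilon, bool, false, true}.
FOLLOW(S) includes $ since S is the start symbol.
FOLLOW(F): in G::=F S bool, F is followed by S bool with FIRST {bool, false, true}; in F::=bool F false if, F is followed by false if with FIRST {false}. Thus FOLLOW(F) = {bool, false, true}.
FOLLOW(E): in S::=E E false (occurrence 1), E is followed by E false with FIRST {bool, false, true}; in S::=E E false (occurrence 2), E is followed by false with FIRST {false}. Thus FOLLOW(E) = {bool, false, true}.
FOLLOW(S): in G::=F S bool, S is followed by bool with FIRST {bool}; in F::=S true, S is followed by true with FIRST {true}; in E::=G G G S, the suffix after S is empty, so FOLLOW(S) ⊇ FOLLOW(E) = {bool, false, true}. Thus FOLLOW(S) = {$, bool, false, true}.
FOLLOW(G): in E::=G G G S (occurrence 1), G is followed by G G S with FIRST {bool, false, true}; in E::=G G G S (occurrence 2), G is followed by G S with FIRST {bool, false, true}; in E::=G G G S (occurrence 3), G is followed by S with FIRST {epsilon, bool, false, true}; in E::=G G G S (occurrence 3), the suffix after G is nullable, so FOLLOW(G) ⊇ FOLLOW(E) = {bool, false, true}. Thus FOLLOW(G) = {bool, false, true}.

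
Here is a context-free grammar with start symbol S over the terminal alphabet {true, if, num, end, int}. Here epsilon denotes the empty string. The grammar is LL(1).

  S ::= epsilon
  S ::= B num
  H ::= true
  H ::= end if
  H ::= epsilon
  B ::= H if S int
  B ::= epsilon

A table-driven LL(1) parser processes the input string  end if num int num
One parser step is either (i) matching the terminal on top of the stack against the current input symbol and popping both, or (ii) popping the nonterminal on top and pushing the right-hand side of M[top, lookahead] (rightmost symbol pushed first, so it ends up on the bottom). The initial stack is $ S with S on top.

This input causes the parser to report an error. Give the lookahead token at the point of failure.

num

     Stack                  Input                 Action
  1  $ S                    end if num int num $  expand S ::= B num
  2  $ num B                end if num int num $  expand B ::= H if S int
  3  $ num int S if H       end if num int num $  expand H ::= end if
  4  $ num int S if if end  end if num int num $  match end
  5  $ num int S if if      if num int num $      match if
  6  $ num int S if         num int num $         error: top is terminal if but lookahead is num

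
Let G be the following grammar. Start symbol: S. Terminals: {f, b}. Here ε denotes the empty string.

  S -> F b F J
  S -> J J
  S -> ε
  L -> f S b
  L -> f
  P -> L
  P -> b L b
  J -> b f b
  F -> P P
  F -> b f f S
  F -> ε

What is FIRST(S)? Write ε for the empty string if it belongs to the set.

FIRST(L): from L->f S b we get {f}; from L->f we get {f}. So FIRST(L) = {f}.
FIRST(J): from J->b f b we get {b}. So FIRST(J) = {b}.
FIRST(P): from P->L we get {f}; from P->b L b we get {b}. So FIRST(P) = {b, f}.
FIRST(F): from F->P P we get {b, f}; from F->b f f S we get {b}; from F->ε we get {ε}. So FIRST(F) = {ε, b, f}.
FIRST(S): from S->F b F J we get {b, f}; from S->J J we get {b}; from S->ε we get {ε}. So FIRST(S) = {ε, b, f}.

{ε, b, f}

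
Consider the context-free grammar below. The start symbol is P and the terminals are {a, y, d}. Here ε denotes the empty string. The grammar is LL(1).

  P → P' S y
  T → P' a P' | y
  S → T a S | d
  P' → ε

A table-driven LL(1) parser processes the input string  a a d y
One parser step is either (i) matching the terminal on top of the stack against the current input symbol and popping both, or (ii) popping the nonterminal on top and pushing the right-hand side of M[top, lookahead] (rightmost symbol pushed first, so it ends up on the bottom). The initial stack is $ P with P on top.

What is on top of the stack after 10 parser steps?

y

step 1: stack=$ P  input=a a d y $  — expand P → P' S y
step 2: stack=$ y S P'  input=a a d y $  — expand P' → ε
step 3: stack=$ y S  input=a a d y $  — expand S → T a S
step 4: stack=$ y S a T  input=a a d y $  — expand T → P' a P'
step 5: stack=$ y S a P' a P'  input=a a d y $  — expand P' → ε
step 6: stack=$ y S a P' a  input=a a d y $  — match a
step 7: stack=$ y S a P'  input=a d y $  — expand P' → ε
step 8: stack=$ y S a  input=a d y $  — match a
step 9: stack=$ y S  input=d y $  — expand S → d
step 10: stack=$ y d  input=d y $  — match d
Stack after step 10: $ y (top = y).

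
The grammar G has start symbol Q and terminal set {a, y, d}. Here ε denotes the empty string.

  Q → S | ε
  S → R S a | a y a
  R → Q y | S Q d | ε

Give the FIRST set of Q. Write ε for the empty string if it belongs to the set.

FIRST(Q) = {ε, a, y}  (via S)
FIRST(S) = {a, y}  (via R S a)
FIRST(R) = {ε, a, y}  (via Q y, S Q d)

{ε, a, y}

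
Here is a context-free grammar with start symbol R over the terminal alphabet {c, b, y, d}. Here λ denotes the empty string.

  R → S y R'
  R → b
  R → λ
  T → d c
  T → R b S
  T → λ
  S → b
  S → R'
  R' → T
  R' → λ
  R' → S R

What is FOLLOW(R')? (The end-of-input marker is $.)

FIRST(R): from R→S y R' we get {b, d, y}; from R→b we get {b}; from R→λ we get {λ}. So FIRST(R) = {λ, b, d, y}.
FIRST(T): from T→d c we get {d}; from T→R b S we get {b, d, y}; from T→λ we get {λ}. So FIRST(T) = {λ, b, d, y}.
FIRST(S): from S→b we get {b}; from S→R' we get {λ, b, d, y}. So FIRST(S) = {λ, b, d, y}.
FIRST(R'): from R'→T we get {λ, b, d, y}; from R'→λ we get {λ}; from R'→S R we get {λ, b, d, y}. So FIRST(R') = {λ, b, d, y}.
FOLLOW(R) includes $ since R is the start symbol.
FOLLOW(R): in T→R b S, R is followed by b S with FIRST {b}; in R'→S R, the suffix after R is empty, so FOLLOW(R) ⊇ FOLLOW(R') = {$, b, d, y}. Thus FOLLOW(R) = {$, b, d, y}.
FOLLOW(T): in R'→T, the suffix after T is empty, so FOLLOW(T) ⊇ FOLLOW(R') = {$, b, d, y}. Thus FOLLOW(T) = {$, b, d, y}.
FOLLOW(S): in R→S y R', S is followed by y R' with FIRST {y}; in T→R b S, the suffix after S is empty, so FOLLOW(S) ⊇ FOLLOW(T) = {$, b, d, y}; in R'→S R, S is followed by R with FIRST {λ, b, d, y}; in R'→S R, the suffix after S is nullable, so FOLLOW(S) ⊇ FOLLOW(R') = {$, b, d, y}. Thus FOLLOW(S) = {$, b, d, y}.
FOLLOW(R'): in R→S y R', the suffix after R' is empty, so FOLLOW(R') ⊇ FOLLOW(R) = {$, b, d, y}; in S→R', the suffix after R' is empty, so FOLLOW(R') ⊇ FOLLOW(S) = {$, b, d, y}. Thus FOLLOW(R') = {$, b, d, y}.

{$, b, d, y}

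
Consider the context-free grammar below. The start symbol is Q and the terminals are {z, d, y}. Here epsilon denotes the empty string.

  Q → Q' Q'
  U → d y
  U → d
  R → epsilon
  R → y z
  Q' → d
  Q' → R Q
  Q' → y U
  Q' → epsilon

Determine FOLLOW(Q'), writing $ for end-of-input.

FIRST(U) = {d}
FIRST(R) = {epsilon, y}
FIRST(Q) = {epsilon, d, y}  (via Q' Q')
FIRST(Q') = {epsilon, d, y}  (via R Q)
FOLLOW(Q) includes $ since Q is the start symbol.
FOLLOW(Q): in Q'→R Q, the suffix after Q is empty, so FOLLOW(Q) ⊇ FOLLOW(Q') = {$, d, y}. Thus FOLLOW(Q) = {$, d, y}.
FOLLOW(Q'): in Q→Q' Q' (occurrence 1), Q' is followed by Q' with FIRST {epsilon, d, y}; in Q→Q' Q' (occurrence 1), the suffix after Q' is nullable, so FOLLOW(Q') ⊇ FOLLOW(Q) = {$, d, y}; in Q→Q' Q' (occurrence 2), the suffix after Q' is empty, so FOLLOW(Q') ⊇ FOLLOW(Q) = {$, d, y}. Thus FOLLOW(Q') = {$, d, y}.
FOLLOW(U): in Q'→y U, the suffix after U is empty, so FOLLOW(U) ⊇ FOLLOW(Q') = {$, d, y}. Thus FOLLOW(U) = {$, d, y}.
FOLLOW(R): in Q'→R Q, R is followed by Q with FIRST {epsilon, d, y}; in Q'→R Q, the suffix after R is nullable, so FOLLOW(R) ⊇ FOLLOW(Q') = {$, d, y}. Thus FOLLOW(R) = {$, d, y}.

{$, d, y}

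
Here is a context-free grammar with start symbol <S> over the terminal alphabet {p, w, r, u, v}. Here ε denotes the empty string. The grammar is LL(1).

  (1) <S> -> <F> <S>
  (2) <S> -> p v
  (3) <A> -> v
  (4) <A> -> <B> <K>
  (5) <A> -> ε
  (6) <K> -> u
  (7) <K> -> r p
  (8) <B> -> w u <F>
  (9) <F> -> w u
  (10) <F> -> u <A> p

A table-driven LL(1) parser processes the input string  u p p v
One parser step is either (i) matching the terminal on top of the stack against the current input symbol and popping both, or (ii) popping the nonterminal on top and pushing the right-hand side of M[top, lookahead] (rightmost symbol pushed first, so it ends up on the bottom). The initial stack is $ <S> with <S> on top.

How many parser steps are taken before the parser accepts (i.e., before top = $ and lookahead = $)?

8

step 1: stack=$ <S>  input=u p p v $  — expand <S> -> <F> <S>
step 2: stack=$ <S> <F>  input=u p p v $  — expand <F> -> u <A> p
step 3: stack=$ <S> p <A> u  input=u p p v $  — match u
step 4: stack=$ <S> p <A>  input=p p v $  — expand <A> -> ε
step 5: stack=$ <S> p  input=p p v $  — match p
step 6: stack=$ <S>  input=p v $  — expand <S> -> p v
step 7: stack=$ v p  input=p v $  — match p
step 8: stack=$ v  input=v $  — match v
Accept reached after 8 steps.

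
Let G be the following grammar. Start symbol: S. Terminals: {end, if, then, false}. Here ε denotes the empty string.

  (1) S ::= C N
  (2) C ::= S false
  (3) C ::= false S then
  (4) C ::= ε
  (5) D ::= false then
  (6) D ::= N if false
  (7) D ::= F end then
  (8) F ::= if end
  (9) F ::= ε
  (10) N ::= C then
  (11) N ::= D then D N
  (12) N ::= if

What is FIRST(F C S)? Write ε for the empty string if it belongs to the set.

FIRST(F) = {ε, if}
FIRST(S) = {end, false, if, then}  (via C N)
FIRST(C) = {ε, end, false, if, then}  (via S false)
FIRST(D) = {end, false, if, then}  (via N if false, F end then)
FIRST(N) = {end, false, if, then}  (via C then, D then D N)
FIRST(F C S): take FIRST of each symbol in turn, carrying on past any symbol whose FIRST contains ε; result {end, false, if, then}.

{end, false, if, then}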